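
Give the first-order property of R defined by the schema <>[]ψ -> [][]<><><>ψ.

This is a Sahlqvist (Geach-type) schema ◇^1□^1ψ → □^2◇^3ψ.
First-order correspondent: forall x forall y forall z ((xRy & x R^2 z) -> exists w (yRw & z R^3 w)).

forall x forall y forall z ((xRy & x R^2 z) -> exists w (yRw & z R^3 w))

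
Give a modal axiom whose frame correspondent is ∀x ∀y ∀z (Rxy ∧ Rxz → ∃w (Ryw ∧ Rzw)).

The condition is convergence. The .2 schema ◇□ψ → □◇ψ defines it.
Suppose ◇□ψ→□◇ψ is valid. Take Rxy, Rxz and set V(ψ)={w : Ryw}. Then □ψ at y so ◇□ψ at x, so □◇ψ at x, so ◇ψ at z, giving w with Rzw and Ryw.

◇□ψ → □◇ψ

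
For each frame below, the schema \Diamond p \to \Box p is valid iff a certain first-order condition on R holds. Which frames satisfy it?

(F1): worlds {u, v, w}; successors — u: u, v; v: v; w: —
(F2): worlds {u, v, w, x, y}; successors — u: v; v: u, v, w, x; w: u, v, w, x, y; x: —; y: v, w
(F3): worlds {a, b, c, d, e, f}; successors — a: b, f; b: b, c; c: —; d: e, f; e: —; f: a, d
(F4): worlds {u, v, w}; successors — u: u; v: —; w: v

(F4)

Frame correspondent (Sahlqvist): \forall x \forall y \forall z (Rxy \wedge Rxz \to y = z) — i.e. partial functionality.
(F1): fails — u sees both u and v.
(F2): fails — v sees both u and v.
(F3): fails — a sees both b and f.
(F4): satisfies the condition.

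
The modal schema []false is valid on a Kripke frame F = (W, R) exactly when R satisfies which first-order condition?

□⊥ is valid iff no world has any successor (otherwise □⊥ fails at any world with one).
The converse is a direct semantic check.
Frame condition: forall x forall y ~Rxy.

emptiness of R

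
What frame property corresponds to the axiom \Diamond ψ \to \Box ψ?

partial functionality

This is the CD axiom.
Its frame correspondent is partial functionality — \forall x \forall y \forall z (Rxy \wedge Rxz \to y = z).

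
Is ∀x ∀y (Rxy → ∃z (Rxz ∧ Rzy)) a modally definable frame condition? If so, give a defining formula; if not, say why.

The condition is density. A defining modal formula is □□p → □p.
Suppose □□p→□p is valid. Take Rxy and set V(p)={w : xR²w}. Then □□p at x, so □p at x, so p at y, i.e. ∃z(Rxz∧Rzy).

Yes, by □□p → □p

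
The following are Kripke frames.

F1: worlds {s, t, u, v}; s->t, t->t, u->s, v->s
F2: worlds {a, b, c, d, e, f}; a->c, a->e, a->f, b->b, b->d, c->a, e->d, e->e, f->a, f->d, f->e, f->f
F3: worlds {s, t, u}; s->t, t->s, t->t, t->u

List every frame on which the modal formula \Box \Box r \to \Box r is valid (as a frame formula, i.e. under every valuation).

F3

The schema corresponds to density: \forall x \forall y (Rxy \to \exists z (Rxz \wedge Rzy)).
F1: fails — Rvs but no z with Rvz and Rzs.
F2: fails — Rac but no z with Raz and Rzc.
F3: satisfies the condition.
Valid on: F3.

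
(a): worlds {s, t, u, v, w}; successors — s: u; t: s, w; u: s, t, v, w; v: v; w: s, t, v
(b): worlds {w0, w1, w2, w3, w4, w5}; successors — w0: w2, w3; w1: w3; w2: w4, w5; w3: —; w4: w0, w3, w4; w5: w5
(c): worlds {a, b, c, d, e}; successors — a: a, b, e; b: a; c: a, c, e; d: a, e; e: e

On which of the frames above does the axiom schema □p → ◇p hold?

(a), (c)

Frame correspondent (Sahlqvist): ∀x ∃y Rxy — i.e. seriality.
(a): satisfies the condition.
(b): fails — world w3 has no successor.
(c): satisfies the condition.
Valid on: (a), (c).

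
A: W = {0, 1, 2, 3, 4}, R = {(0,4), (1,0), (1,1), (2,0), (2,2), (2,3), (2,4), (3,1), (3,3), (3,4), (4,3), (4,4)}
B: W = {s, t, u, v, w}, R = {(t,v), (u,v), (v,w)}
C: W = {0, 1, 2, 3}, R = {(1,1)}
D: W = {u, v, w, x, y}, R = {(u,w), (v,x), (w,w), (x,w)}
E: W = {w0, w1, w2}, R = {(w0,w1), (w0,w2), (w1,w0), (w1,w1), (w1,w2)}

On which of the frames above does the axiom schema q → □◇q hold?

Frame correspondent (Sahlqvist): ∀x ∀y (Rxy → Ryx) — i.e. symmetry.
A: fails — R10 but not R01.
B: fails — Ruv but not Rvu.
C: condition met.
D: fails — Rvx but not Rxv.
E: fails — Rw1w2 but not Rw2w1.
Valid on: C.

C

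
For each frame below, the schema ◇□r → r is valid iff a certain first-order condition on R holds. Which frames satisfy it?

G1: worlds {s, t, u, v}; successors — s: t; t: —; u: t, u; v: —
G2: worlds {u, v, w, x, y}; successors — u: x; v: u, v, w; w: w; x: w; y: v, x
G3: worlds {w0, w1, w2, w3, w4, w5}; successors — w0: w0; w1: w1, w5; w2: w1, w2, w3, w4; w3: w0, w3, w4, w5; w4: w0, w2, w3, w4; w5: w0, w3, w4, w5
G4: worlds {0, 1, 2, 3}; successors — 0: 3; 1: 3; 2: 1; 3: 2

none

The schema corresponds to symmetry: ∀x ∀y (Rxy → Ryx).
G1: fails — Rut but not Rtu.
G2: fails — Rxw but not Rwx.
G3: fails — Rw2w3 but not Rw3w2.
G4: fails — R32 but not R23.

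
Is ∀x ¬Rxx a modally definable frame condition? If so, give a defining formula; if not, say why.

Modal frame validity is preserved under surjective bounded morphisms.
The 5-cycle (worlds a,b,c,d,e with a→b→c→d→e→a) is irreflexive, and the map sending every world to a single reflexive point • is a surjective bounded morphism (forth: every edge maps to (•,•); back: every world has a successor). So any modal formula valid on the 5-cycle is also valid on the reflexive point, which is not irreflexive.
Hence irreflexivity is not modally definable.

Not definable by any modal formula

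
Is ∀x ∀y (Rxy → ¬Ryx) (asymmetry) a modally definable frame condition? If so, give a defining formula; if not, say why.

No

If a class were modally definable it would be closed under surjective bounded morphisms (Goldblatt–Thomason).
The 4-cycle (worlds a,b,c,d with a→b→c→d→a) is asymmetric. Mapping every world to a single reflexive point • is a surjective bounded morphism, and the reflexive point is not asymmetric (R•• but asymmetry requires ¬R••).
So no modal formula (or set of formulas) defines exactly the asymmetric frames.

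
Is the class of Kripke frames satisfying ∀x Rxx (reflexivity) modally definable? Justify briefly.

Definable; □r → r defines it

This is a Sahlqvist condition; the T axiom □r → r defines it.
Suppose □r→r is valid. At any x set V(r)={w : Rxw}. Then □r holds at x, so r holds at x, i.e. Rxx.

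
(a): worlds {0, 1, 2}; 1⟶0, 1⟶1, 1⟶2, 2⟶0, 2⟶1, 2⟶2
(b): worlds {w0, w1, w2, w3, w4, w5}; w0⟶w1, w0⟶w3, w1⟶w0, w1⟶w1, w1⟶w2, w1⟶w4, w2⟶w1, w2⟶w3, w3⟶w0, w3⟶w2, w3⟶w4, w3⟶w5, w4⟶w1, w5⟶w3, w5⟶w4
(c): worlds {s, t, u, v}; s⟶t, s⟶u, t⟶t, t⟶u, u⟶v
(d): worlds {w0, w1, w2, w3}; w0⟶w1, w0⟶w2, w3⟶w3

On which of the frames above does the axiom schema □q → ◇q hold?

Frame correspondent (Sahlqvist): ∀x ∃y Rxy — i.e. seriality.
(a): fails — world 0 has no successor.
(b): holds.
(c): fails — world v has no successor.
(d): fails — world w1 has no successor.

(b)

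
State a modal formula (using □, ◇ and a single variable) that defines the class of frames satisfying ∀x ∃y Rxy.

The condition is seriality. The D schema □s → ◇s defines it.
Suppose □s→◇s is valid. At any x set V(s)=W. Then □s at x, so ◇s at x, so x has a successor.

□s → ◇s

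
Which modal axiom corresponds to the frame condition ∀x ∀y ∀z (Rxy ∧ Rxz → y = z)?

The condition is partial functionality. The CD schema ◇q → □q defines it.
Suppose ◇q→□q is valid. Take Rxy, Rxz and set V(q)={y}. Then ◇q at x, so □q at x, so q at z, i.e. z=y.

◇q → □q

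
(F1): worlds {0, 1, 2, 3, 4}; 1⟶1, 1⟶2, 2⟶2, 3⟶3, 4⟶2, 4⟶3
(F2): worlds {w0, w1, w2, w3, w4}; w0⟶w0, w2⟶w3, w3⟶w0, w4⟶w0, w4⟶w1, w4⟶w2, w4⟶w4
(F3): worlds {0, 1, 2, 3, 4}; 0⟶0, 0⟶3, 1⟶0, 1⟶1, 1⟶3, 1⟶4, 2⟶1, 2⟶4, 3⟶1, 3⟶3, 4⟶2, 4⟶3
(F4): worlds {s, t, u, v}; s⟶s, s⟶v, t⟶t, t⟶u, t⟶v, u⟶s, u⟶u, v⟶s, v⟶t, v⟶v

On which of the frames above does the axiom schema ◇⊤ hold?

This is the axiom for seriality; its first-order frame correspondent is ∀x ∃y Rxy.
(F1): fails — world 0 has no successor.
(F2): fails — world w1 has no successor.
(F3): holds.
(F4): holds.

(F3), (F4)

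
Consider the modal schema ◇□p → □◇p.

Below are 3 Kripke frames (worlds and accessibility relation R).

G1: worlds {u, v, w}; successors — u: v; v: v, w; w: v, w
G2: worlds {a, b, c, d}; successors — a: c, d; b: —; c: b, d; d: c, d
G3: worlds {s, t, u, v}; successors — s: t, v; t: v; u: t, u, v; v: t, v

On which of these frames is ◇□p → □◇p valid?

G1, G3

The schema corresponds to convergence: ∀x ∀y ∀z (Rxy ∧ Rxz → ∃w (Ryw ∧ Rzw)).
G1: condition met.
G2: fails — Rcd and Rcb but d and b have no common successor.
G3: condition met.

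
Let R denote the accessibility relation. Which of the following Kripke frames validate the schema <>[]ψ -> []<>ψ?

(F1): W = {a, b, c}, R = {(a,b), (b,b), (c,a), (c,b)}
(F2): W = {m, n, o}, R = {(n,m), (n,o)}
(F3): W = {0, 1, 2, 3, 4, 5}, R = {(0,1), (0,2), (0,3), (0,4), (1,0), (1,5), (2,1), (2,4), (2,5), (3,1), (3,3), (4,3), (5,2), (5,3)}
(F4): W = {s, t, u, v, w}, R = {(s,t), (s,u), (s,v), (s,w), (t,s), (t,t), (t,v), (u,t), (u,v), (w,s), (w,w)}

This is the axiom for convergence; its first-order frame correspondent is forall x forall y forall z (Rxy & Rxz -> exists w (Ryw & Rzw)).
(F1): condition met.
(F2): fails — Rno and Rno but o and o have no common successor.
(F3): fails — R02 and R04 but 2 and 4 have no common successor.
(F4): fails — Rsv and Rsv but v and v have no common successor.
Valid on: (F1).

(F1)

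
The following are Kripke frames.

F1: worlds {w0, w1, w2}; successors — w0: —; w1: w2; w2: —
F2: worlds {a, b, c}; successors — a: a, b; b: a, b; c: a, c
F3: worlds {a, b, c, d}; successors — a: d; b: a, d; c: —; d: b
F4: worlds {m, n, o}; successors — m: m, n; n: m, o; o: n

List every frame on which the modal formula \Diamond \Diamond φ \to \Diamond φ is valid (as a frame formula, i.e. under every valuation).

F1

This is the axiom for transitivity; its first-order frame correspondent is \forall x \forall y \forall z (Rxy \wedge Ryz \to Rxz).
F1: condition met.
F2: fails — Rca and Rab but not Rcb.
F3: fails — Rdb and Rba but not Rda.
F4: fails — Ron and Rno but not Roo.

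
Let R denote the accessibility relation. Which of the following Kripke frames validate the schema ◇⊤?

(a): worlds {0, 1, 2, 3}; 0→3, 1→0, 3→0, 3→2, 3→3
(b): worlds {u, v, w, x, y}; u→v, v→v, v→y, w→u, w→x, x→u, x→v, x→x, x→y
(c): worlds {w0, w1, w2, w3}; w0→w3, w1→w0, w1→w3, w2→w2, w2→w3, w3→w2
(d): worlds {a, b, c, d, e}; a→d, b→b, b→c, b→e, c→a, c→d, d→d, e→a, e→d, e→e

This is the axiom for seriality; its first-order frame correspondent is ∀x ∃y Rxy.
(a): fails — world 2 has no successor.
(b): fails — world y has no successor.
(c): condition met.
(d): condition met.

(c), (d)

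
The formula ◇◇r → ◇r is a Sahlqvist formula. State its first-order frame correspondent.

transitivity: ∀x ∀y ∀z (Rxy ∧ Ryz → Rxz)

This schema is equivalent to the 4 axiom □r → □□r.
Its frame correspondent is transitivity — ∀x ∀y ∀z (Rxy ∧ Ryz → Rxz).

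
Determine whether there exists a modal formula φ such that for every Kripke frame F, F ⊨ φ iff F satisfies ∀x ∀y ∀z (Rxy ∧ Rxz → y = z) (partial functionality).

Yes — defined by ◇q → □q

Yes: it is partial functionality, defined by the CD schema ◇q → □q.
Suppose ◇q→□q is valid. Take Rxy, Rxz and set V(q)={y}. Then ◇q at x, so □q at x, so q at z, i.e. z=y.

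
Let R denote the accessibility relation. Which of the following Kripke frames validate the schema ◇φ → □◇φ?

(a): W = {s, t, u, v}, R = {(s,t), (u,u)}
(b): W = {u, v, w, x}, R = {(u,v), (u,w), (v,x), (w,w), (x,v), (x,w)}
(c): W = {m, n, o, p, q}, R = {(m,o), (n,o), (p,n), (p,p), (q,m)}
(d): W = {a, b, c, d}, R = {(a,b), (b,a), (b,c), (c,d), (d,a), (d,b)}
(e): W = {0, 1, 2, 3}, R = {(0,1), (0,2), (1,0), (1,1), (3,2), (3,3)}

This is the axiom for the Euclidean property; its first-order frame correspondent is ∀x ∀y ∀z (Rxy ∧ Rxz → Ryz).
(a): fails — Rst and Rst but not Rtt.
(b): fails — Ruv and Ruv but not Rvv.
(c): fails — Rmo and Rmo but not Roo.
(d): fails — Rab and Rab but not Rbb.
(e): fails — R02 and R02 but not R22.

none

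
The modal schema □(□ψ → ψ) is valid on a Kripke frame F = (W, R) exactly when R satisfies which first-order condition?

shift-reflexivity

This is the T□ axiom.
Its frame correspondent is shift-reflexivity — ∀x ∀y (Rxy → Ryy).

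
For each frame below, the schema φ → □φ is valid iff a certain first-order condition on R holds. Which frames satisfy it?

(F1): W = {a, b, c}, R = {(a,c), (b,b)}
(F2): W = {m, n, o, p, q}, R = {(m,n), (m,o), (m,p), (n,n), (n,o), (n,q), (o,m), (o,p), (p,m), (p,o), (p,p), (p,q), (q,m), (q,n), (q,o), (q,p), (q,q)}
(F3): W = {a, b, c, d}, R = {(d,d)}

The schema corresponds to a generalized confluence (Geach) condition: ∀x ∀z (xRz → ∃w (x = w ∧ z = w)).
(F1): fails — aRc but a ≠ c.
(F2): fails — mRn but m ≠ n.
(F3): satisfies the condition.
Valid on: (F3).

(F3)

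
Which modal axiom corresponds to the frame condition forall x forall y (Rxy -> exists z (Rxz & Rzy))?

This is density; the standard corresponding axiom is C4: □□r → □r.
Suppose □□r→□r is valid. Take Rxy and set V(r)={w : xR²w}. Then □□r at x, so □r at x, so r at y, i.e. ∃z(Rxz∧Rzy).

□□r → □r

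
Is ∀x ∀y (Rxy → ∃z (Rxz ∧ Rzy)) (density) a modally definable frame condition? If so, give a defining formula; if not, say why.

The condition is density. A defining modal formula is □□r → □r.
Suppose □□r→□r is valid. Take Rxy and set V(r)={w : xR²w}. Then □□r at x, so □r at x, so r at y, i.e. ∃z(Rxz∧Rzy).

Yes, by □□r → □r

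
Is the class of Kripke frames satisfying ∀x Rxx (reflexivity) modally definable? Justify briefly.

Yes — defined by □r → r

This is a Sahlqvist condition; the T axiom □r → r defines it.
Suppose □r→r is valid. At any x set V(r)={w : Rxw}. Then □r holds at x, so r holds at x, i.e. Rxx.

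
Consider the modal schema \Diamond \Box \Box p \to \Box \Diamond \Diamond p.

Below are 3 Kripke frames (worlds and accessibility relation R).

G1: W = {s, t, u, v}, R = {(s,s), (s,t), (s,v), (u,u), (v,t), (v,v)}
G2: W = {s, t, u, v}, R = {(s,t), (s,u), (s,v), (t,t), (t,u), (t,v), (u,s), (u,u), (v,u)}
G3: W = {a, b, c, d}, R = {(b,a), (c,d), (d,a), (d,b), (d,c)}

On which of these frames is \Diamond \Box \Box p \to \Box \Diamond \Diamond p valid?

This is the axiom for a generalized confluence (Geach) condition; its first-order frame correspondent is \forall x \forall y \forall z ((xRy \wedge xRz) \to \exists w (y R^2 w \wedge z R^2 w)).
G1: fails — sRs, sRt but no w with sR²w and tR²w.
G2: ✓.
G3: fails — bRa, bRa but no w with aR²w and aR²w.

G2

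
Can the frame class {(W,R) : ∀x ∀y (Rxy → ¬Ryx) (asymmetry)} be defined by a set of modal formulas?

No

Any modally definable frame class is closed under surjective bounded morphisms.
The 4-cycle (worlds a,b,c,d with a→b→c→d→a) is asymmetric. Mapping every world to a single reflexive point • is a surjective bounded morphism, and the reflexive point is not asymmetric (R•• but asymmetry requires ¬R••).
Hence asymmetry is not modally definable.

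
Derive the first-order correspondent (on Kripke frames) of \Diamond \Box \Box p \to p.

\forall x \forall y (xRy \to \exists w (y R^2 w \wedge x = w))

This is a Sahlqvist (Geach-type) schema ◇^1□^2p → □^0◇^0p.
First-order correspondent: \forall x \forall y (xRy \to \exists w (y R^2 w \wedge x = w)).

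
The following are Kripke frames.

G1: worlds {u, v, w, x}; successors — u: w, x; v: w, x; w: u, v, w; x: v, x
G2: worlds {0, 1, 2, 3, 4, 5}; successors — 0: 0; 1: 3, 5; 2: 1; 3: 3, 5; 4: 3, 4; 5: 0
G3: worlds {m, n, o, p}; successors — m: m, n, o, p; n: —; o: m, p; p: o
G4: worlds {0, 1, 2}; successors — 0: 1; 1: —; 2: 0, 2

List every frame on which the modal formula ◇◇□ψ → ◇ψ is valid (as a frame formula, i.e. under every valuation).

Frame correspondent (Sahlqvist): ∀x ∀y (xR²y → ∃w (yRw ∧ xRw)) — i.e. a generalized confluence (Geach) condition.
G1: ✓.
G2: fails — 1R²0 but no w with 0Rw and 1Rw.
G3: fails — mR²n but no w with nRw and mRw.
G4: fails — 2R²0 but no w with 0Rw and 2Rw.
Valid on: G1.

G1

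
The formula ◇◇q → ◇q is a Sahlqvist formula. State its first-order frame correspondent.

Replacing q by ¬q and contraposing gives the equivalent schema □q → □□q.
Suppose □q→□□q is valid. Take Rxy, Ryz and set V(q)={w : Rxw}. Then □q at x, so □□q at x, so □q at y, so q at z, i.e. Rxz.
Conversely, any frame satisfying ∀x ∀y ∀z (Rxy ∧ Ryz → Rxz) validates the schema.
Frame condition: ∀x ∀y ∀z (Rxy ∧ Ryz → Rxz).

transitivity: ∀x ∀y ∀z (Rxy ∧ Ryz → Rxz)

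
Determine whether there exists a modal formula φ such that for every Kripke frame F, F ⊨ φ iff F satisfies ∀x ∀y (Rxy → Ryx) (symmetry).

Yes, by q → □◇q

This is a Sahlqvist condition; the B axiom q → □◇q defines it.
Suppose q→□◇q is valid. Take Rxy and set V(q)={x}. Then q at x, so □◇q at x, so ◇q at y, so some z with Ryz has q; z=x, i.e. Ryx.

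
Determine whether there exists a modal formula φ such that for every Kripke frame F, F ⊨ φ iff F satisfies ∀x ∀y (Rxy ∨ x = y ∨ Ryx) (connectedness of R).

Not definable by any modal formula

If a class were modally definable it would be closed under disjoint unions (Goldblatt–Thomason).
Take 3 disjoint single-world reflexive frames: each is trivially connected, but their disjoint union has 3 worlds with no edge between distinct components, so it is not connected.
So no modal formula (or set of formulas) defines exactly the connected frames.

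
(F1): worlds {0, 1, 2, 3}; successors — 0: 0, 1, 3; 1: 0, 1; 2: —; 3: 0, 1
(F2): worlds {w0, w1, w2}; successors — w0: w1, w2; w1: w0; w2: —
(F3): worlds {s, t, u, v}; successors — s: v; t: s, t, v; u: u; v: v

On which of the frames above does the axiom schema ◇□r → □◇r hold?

(F1), (F3)

This is the axiom for convergence; its first-order frame correspondent is ∀x ∀y ∀z (Rxy ∧ Rxz → ∃w (Ryw ∧ Rzw)).
(F1): holds.
(F2): fails — Rw0w1 and Rw0w2 but w1 and w2 have no common successor.
(F3): holds.
Valid on: (F1), (F3).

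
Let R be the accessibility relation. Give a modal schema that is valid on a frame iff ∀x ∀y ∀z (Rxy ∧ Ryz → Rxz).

□r → □□r

A defining formula is □r → □□r (the 4 axiom).
Suppose □r→□□r is valid. Take Rxy, Ryz and set V(r)={w : Rxw}. Then □r at x, so □□r at x, so □r at y, so r at z, i.e. Rxz.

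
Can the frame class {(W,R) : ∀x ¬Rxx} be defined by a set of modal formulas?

If a class were modally definable it would be closed under surjective bounded morphisms (Goldblatt–Thomason).
The 5-cycle (worlds a,b,c,d,e with a→b→c→d→e→a) is irreflexive, and the map sending every world to a single reflexive point • is a surjective bounded morphism (forth: every edge maps to (•,•); back: every world has a successor). So any modal formula valid on the 5-cycle is also valid on the reflexive point, which is not irreflexive.
Hence irreflexivity is not modally definable.

Not definable by any modal formula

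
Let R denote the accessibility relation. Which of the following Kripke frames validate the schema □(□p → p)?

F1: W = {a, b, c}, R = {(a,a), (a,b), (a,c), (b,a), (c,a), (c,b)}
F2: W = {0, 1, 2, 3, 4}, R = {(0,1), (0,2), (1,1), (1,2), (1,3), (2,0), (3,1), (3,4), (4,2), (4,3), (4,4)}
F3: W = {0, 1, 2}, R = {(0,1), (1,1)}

F3

Frame correspondent (Sahlqvist): ∀x ∀y (Rxy → Ryy) — i.e. shift-reflexivity.
F1: fails — Rab but not Rbb.
F2: fails — R02 but not R22.
F3: condition met.
Valid on: F3.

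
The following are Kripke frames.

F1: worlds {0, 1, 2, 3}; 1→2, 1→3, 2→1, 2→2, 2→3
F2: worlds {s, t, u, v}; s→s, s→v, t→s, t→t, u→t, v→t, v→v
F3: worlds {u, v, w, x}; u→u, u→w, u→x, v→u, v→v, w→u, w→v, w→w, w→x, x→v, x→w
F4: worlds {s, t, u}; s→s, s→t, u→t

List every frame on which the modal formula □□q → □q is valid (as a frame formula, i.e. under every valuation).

F1, F2, F3

This is the axiom for density; its first-order frame correspondent is ∀x ∀y (Rxy → ∃z (Rxz ∧ Rzy)).
F1: holds.
F2: holds.
F3: holds.
F4: fails — Rut but no z with Ruz and Rzt.
Valid on: F1, F2, F3.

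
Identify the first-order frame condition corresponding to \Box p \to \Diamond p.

seriality

Suppose □p→◇p is valid. At any x set V(p)=W. Then □p at x, so ◇p at x, so x has a successor.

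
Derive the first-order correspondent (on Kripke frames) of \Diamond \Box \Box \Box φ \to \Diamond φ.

This is a Sahlqvist (Geach-type) schema ◇^1□^3φ → □^0◇^1φ.
Minimal-valuation argument: fix x; take any y with xR^1y and any z with xR^0z. Set V(φ) to the set of worlds R-reachable from y in exactly 3 steps. Then □^3φ holds at y, so the antecedent holds at x; validity forces ◇^1φ at z, giving a w with zR^1w and yR^3w.
First-order correspondent: \forall x \forall y (xRy \to \exists w (y R^3 w \wedge xRw)).

\forall x \forall y (xRy \to \exists w (y R^3 w \wedge xRw))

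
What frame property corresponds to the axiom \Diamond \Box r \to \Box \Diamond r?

Suppose ◇□r→□◇r is valid. Take Rxy, Rxz and set V(r)={w : Ryw}. Then □r at y so ◇□r at x, so □◇r at x, so ◇r at z, giving w with Rzw and Ryw.

Convergence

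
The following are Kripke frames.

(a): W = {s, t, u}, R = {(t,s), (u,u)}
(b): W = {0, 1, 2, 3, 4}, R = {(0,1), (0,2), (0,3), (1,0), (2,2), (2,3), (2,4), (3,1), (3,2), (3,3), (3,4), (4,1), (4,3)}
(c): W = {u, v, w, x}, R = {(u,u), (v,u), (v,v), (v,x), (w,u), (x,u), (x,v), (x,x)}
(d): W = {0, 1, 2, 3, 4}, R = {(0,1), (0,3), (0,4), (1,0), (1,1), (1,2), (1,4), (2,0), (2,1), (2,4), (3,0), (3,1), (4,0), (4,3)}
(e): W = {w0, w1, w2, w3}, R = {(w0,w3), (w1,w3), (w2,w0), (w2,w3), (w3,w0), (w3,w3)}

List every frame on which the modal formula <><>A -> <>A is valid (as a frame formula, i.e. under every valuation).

Frame correspondent (Sahlqvist): forall x forall y forall z (Rxy & Ryz -> Rxz) — i.e. transitivity.
(a): ✓.
(b): fails — R10 and R02 but not R12.
(c): ✓.
(d): fails — R10 and R03 but not R13.
(e): fails — Rw1w3 and Rw3w0 but not Rw1w0.
Valid on: (a), (c).

(a), (c)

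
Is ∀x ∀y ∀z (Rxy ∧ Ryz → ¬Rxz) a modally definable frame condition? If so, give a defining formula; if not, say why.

No

Modal frame validity is preserved under surjective bounded morphisms.
The 5-cycle (worlds a,b,c,d,e with a→b→c→d→e→a) is intransitive. Mapping every world to a single reflexive point • is a surjective bounded morphism; the reflexive point is not intransitive (R••∧R•• but R••).
So no modal formula (or set of formulas) defines exactly the intransitive frames.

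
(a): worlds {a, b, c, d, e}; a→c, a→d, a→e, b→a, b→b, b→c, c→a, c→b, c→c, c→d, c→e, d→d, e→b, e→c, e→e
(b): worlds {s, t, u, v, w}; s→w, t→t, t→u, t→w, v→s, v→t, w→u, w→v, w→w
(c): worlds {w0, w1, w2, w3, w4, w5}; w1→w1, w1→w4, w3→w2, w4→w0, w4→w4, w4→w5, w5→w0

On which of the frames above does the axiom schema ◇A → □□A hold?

This is the axiom for a generalized confluence (Geach) condition; its first-order frame correspondent is ∀x ∀y ∀z ((xRy ∧ xR²z) → ∃w (y = w ∧ z = w)).
(a): fails — aRc, aR²a but c ≠ a.
(b): fails — sRw, sR²u but w ≠ u.
(c): fails — w1Rw1, w1R²w0 but w1 ≠ w0.
Valid on no frame.

none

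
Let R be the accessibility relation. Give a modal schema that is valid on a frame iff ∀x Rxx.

The condition is reflexivity. The T schema □ψ → ψ defines it.
Suppose □ψ→ψ is valid. At any x set V(ψ)={w : Rxw}. Then □ψ holds at x, so ψ holds at x, i.e. Rxx.

□ψ → ψ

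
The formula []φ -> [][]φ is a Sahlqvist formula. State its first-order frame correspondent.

Suppose □φ→□□φ is valid. Take Rxy, Ryz and set V(φ)={w : Rxw}. Then □φ at x, so □□φ at x, so □φ at y, so φ at z, i.e. Rxz.

Transitivity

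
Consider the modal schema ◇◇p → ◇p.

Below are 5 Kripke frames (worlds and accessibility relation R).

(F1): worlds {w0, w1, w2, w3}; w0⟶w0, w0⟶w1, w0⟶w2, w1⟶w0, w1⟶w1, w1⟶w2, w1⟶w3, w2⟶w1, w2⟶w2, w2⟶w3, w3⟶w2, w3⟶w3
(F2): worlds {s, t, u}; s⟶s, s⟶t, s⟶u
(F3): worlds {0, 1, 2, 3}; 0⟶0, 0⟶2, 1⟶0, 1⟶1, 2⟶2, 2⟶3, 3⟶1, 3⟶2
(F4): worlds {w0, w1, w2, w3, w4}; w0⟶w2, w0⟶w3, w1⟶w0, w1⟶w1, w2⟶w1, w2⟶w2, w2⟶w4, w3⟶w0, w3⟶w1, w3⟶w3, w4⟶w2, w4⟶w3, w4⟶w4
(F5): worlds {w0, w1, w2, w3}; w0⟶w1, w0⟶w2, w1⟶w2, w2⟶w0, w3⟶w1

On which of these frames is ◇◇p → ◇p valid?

(F2)

Frame correspondent (Sahlqvist): ∀x ∀y ∀z (Rxy ∧ Ryz → Rxz) — i.e. transitivity.
(F1): fails — Rw3w2 and Rw2w1 but not Rw3w1.
(F2): condition met.
(F3): fails — R10 and R02 but not R12.
(F4): fails — Rw1w0 and Rw0w2 but not Rw1w2.
(F5): fails — Rw1w2 and Rw2w0 but not Rw1w0.
Valid on: (F2).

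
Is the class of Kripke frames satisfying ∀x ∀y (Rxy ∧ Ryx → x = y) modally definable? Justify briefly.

Any modally definable frame class is closed under surjective bounded morphisms.
The 4-cycle (worlds s,t,u,v with s→t→u→v→s) is antisymmetric. Sending even-indexed worlds to a and odd-indexed worlds to b is a surjective bounded morphism onto the two-world frame with a↔b, which is not antisymmetric.
So the class is not modally definable.

No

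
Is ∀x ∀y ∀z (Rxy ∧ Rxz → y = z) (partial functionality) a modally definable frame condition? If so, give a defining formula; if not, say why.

Definable; ◇q → □q defines it

The condition is partial functionality. A defining modal formula is ◇q → □q.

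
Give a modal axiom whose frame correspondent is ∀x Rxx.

□q → q

The condition is reflexivity. The T schema □q → q defines it.
Suppose □q→q is valid. At any x set V(q)={w : Rxw}. Then □q holds at x, so q holds at x, i.e. Rxx.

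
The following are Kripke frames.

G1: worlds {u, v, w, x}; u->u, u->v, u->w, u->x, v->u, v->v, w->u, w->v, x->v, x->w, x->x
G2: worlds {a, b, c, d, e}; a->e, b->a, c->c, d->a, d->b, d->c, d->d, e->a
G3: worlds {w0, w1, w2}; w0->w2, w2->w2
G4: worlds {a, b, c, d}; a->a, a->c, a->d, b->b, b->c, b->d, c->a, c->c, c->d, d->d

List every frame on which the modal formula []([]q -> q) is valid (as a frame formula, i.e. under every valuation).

This is the axiom for shift-reflexivity; its first-order frame correspondent is forall x forall y (Rxy -> Ryy).
G1: fails — Rxw but not Rww.
G2: fails — Rea but not Raa.
G3: condition met.
G4: condition met.

G3, G4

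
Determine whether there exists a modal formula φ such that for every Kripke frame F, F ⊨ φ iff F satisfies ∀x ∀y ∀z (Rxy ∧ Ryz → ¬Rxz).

Modal frame validity is preserved under surjective bounded morphisms.
The 7-cycle (worlds w0,w1,w2,w3,w4,w5,w6 with w0→w1→w2→w3→w4→w5→w6→w0) is intransitive. Mapping every world to a single reflexive point • is a surjective bounded morphism; the reflexive point is not intransitive (R••∧R•• but R••).
Hence intransitivity is not modally definable.

Not definable by any modal formula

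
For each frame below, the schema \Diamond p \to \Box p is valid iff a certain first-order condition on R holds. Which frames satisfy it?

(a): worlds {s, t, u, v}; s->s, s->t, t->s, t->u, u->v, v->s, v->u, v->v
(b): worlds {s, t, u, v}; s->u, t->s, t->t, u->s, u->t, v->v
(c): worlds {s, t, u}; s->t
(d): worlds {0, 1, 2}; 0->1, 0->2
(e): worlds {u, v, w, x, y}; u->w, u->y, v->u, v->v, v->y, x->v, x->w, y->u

The schema corresponds to partial functionality: \forall x \forall y \forall z (Rxy \wedge Rxz \to y = z).
(a): fails — s sees both s and t.
(b): fails — t sees both s and t.
(c): ✓.
(d): fails — 0 sees both 1 and 2.
(e): fails — u sees both w and y.
Valid on: (c).

(c)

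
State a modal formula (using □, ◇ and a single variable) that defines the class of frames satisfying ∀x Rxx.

□s → s

A defining formula is □s → s (the T axiom).
Suppose □s→s is valid. At any x set V(s)={w : Rxw}. Then □s holds at x, so s holds at x, i.e. Rxx.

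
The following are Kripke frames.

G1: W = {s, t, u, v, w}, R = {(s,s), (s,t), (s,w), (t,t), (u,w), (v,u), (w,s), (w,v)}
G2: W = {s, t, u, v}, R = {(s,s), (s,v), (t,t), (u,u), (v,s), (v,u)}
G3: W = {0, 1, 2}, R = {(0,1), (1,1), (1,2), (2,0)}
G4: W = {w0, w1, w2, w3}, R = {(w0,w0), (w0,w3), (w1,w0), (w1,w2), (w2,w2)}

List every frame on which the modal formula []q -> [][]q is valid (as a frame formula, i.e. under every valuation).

none

The schema corresponds to transitivity: forall x forall y forall z (Rxy & Ryz -> Rxz).
G1: fails — Ruw and Rwv but not Ruv.
G2: fails — Rvs and Rsv but not Rvv.
G3: fails — R12 and R20 but not R10.
G4: fails — Rw1w0 and Rw0w3 but not Rw1w3.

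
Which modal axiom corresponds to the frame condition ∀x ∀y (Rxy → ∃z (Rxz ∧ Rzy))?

□□q → □q

The condition is density. The C4 schema □□q → □q defines it.
Suppose □□q→□q is valid. Take Rxy and set V(q)={w : xR²w}. Then □□q at x, so □q at x, so q at y, i.e. ∃z(Rxz∧Rzy).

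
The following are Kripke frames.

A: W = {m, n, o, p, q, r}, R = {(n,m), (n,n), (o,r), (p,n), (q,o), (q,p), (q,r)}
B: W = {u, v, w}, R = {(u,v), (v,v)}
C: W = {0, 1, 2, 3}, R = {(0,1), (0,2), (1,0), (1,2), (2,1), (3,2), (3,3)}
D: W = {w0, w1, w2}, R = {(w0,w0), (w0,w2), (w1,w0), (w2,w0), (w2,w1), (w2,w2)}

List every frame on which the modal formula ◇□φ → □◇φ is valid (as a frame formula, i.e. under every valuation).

This is the axiom for convergence; its first-order frame correspondent is ∀x ∀y ∀z (Rxy ∧ Rxz → ∃w (Ryw ∧ Rzw)).
A: fails — Rnn and Rnm but n and m have no common successor.
B: satisfies the condition.
C: fails — R02 and R01 but 2 and 1 have no common successor.
D: satisfies the condition.
Valid on: B, D.

B, D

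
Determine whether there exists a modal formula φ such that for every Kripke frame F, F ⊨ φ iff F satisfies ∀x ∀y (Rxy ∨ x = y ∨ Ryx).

Modal frame validity is preserved under disjoint unions.
Take 2 disjoint single-world reflexive frames: each is trivially connected, but their disjoint union has 2 worlds with no edge between distinct components, so it is not connected.
Hence connectedness of R is not modally definable.

No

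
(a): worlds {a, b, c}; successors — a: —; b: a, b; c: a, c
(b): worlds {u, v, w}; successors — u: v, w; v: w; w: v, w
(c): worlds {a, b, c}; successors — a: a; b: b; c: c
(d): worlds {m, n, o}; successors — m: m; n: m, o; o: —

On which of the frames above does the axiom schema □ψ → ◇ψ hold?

(b), (c)

This is the axiom for seriality; its first-order frame correspondent is ∀x ∃y Rxy.
(a): fails — world a has no successor.
(b): satisfies the condition.
(c): satisfies the condition.
(d): fails — world o has no successor.
Valid on: (b), (c).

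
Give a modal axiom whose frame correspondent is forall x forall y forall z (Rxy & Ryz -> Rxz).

The condition is transitivity. The 4 schema □p → □□p defines it.
Suppose □p→□□p is valid. Take Rxy, Ryz and set V(p)={w : Rxw}. Then □p at x, so □□p at x, so □p at y, so p at z, i.e. Rxz.

□p → □□p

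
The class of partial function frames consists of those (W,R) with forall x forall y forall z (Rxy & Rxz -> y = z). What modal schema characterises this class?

The condition is partial functionality. The CD schema ◇s → □s defines it.
Suppose ◇s→□s is valid. Take Rxy, Rxz and set V(s)={y}. Then ◇s at x, so □s at x, so s at z, i.e. z=y.

◇s → □s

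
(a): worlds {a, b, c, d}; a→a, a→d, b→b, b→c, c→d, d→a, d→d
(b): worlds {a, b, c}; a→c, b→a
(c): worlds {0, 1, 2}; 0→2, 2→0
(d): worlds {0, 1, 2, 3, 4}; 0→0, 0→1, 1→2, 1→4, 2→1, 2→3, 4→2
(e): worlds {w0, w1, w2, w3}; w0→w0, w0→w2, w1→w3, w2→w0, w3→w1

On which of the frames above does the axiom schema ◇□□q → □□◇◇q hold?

Frame correspondent (Sahlqvist): ∀x ∀y ∀z ((xRy ∧ xR²z) → ∃w (yR²w ∧ zR²w)) — i.e. a generalized confluence (Geach) condition.
(a): holds.
(b): fails — bRa, bR²c but no w with aR²w and cR²w.
(c): fails — 0R2, 0R²0 but no w with 2R²w and 0R²w.
(d): fails — 1R2, 1R²3 but no w with 2R²w and 3R²w.
(e): fails — w1Rw3, w1R²w1 but no w with w3R²w and w1R²w.
Valid on: (a).

(a)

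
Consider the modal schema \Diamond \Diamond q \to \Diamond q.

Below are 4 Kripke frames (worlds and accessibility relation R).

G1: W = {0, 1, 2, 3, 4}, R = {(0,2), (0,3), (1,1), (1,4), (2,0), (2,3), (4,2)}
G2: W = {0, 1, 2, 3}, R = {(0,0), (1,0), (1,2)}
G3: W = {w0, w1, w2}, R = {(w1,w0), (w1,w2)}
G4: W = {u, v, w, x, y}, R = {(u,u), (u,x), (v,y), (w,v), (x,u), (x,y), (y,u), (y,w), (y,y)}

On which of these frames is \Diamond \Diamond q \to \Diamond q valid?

G2, G3

Frame correspondent (Sahlqvist): \forall x \forall y \forall z (Rxy \wedge Ryz \to Rxz) — i.e. transitivity.
G1: fails — R02 and R20 but not R00.
G2: condition met.
G3: condition met.
G4: fails — Rxu and Rux but not Rxx.
Valid on: G2, G3.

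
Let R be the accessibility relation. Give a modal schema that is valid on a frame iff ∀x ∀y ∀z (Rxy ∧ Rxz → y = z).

The condition is partial functionality. The CD schema ◇r → □r defines it.
Suppose ◇r→□r is valid. Take Rxy, Rxz and set V(r)={y}. Then ◇r at x, so □r at x, so r at z, i.e. z=y.

◇r → □r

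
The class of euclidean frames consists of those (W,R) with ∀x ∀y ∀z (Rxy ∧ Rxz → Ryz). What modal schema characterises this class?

◇s → □◇s

A defining formula is ◇s → □◇s (the 5 axiom).
Suppose ◇s→□◇s is valid. Take Rxy, Rxz and set V(s)={y}. Then ◇s at x, so □◇s at x, so ◇s at z, so some w with Rzw has s; w=y, i.e. Rzy. By symmetry of the argument, Ryz.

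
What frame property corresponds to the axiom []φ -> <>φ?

Suppose □φ→◇φ is valid. At any x set V(φ)=W. Then □φ at x, so ◇φ at x, so x has a successor.
The converse is a direct semantic check.
So the correspondent is seriality.

Seriality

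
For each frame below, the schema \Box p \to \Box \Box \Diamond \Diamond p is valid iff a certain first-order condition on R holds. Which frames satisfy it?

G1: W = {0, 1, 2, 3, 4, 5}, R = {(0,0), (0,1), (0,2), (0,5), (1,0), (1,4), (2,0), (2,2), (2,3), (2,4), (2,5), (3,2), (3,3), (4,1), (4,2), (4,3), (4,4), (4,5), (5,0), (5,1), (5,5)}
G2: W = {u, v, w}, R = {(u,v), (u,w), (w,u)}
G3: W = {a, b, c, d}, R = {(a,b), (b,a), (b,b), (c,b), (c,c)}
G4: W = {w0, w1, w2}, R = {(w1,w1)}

This is the axiom for a generalized confluence (Geach) condition; its first-order frame correspondent is \forall x \forall z (x R^2 z \to \exists w (xRw \wedge z R^2 w)).
G1: condition met.
G2: fails — uR²u but no t with uRt and uR²t.
G3: condition met.
G4: condition met.

G1, G3, G4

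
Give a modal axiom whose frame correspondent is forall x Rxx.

The condition is reflexivity. The T schema □q → q defines it.
Suppose □q→q is valid. At any x set V(q)={w : Rxw}. Then □q holds at x, so q holds at x, i.e. Rxx.

□q → q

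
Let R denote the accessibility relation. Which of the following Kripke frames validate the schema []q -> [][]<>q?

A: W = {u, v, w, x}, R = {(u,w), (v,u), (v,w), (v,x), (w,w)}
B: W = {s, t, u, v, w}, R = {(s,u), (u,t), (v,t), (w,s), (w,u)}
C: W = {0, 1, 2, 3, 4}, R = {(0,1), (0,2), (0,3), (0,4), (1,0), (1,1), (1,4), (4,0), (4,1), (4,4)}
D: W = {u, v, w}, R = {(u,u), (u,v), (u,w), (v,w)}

A

This is the axiom for a generalized confluence (Geach) condition; its first-order frame correspondent is forall x forall z (x R^2 z -> exists w (xRw & zRw)).
A: condition met.
B: fails — sR²t but no w* with sRw* and tRw*.
C: fails — 1R²2 but no w with 1Rw and 2Rw.
D: fails — uR²w but no t with uRt and wRt.
Valid on: A.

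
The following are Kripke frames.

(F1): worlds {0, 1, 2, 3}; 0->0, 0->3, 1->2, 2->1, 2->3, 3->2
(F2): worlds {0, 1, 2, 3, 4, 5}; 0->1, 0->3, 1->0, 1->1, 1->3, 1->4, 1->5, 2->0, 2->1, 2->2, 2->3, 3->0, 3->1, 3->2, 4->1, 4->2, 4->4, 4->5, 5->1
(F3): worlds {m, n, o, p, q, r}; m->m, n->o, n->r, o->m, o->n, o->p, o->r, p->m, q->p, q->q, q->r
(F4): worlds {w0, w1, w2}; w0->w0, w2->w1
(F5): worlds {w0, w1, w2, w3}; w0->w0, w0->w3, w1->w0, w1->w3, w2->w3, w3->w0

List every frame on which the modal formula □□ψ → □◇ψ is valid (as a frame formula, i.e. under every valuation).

Frame correspondent (Sahlqvist): ∀x ∀z (xRz → ∃w (xR²w ∧ zRw)) — i.e. a generalized confluence (Geach) condition.
(F1): condition met.
(F2): condition met.
(F3): fails — nRr but no w with nR²w and rRw.
(F4): fails — w2Rw1 but no w with w2R²w and w1Rw.
(F5): condition met.
Valid on: (F1), (F2), (F5).

(F1), (F2), (F5)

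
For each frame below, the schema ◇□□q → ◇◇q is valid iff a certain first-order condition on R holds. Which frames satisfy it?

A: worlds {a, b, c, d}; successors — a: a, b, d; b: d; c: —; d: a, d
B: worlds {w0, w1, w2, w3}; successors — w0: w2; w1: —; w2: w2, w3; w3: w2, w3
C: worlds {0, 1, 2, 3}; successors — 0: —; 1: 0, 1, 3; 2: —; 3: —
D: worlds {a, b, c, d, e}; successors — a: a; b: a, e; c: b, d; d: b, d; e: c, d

A, B, D

The schema corresponds to a generalized confluence (Geach) condition: ∀x ∀y (xRy → ∃w (yR²w ∧ xR²w)).
A: holds.
B: holds.
C: fails — 1R0 but no w with 0R²w and 1R²w.
D: holds.
Valid on: A, B, D.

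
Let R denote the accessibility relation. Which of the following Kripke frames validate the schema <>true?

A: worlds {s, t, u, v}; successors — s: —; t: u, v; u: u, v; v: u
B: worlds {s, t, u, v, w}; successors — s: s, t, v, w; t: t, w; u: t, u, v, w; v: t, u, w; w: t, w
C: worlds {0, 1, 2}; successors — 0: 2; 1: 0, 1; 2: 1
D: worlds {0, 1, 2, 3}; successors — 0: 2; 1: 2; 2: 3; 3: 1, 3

B, C, D

Frame correspondent (Sahlqvist): forall x exists y Rxy — i.e. seriality.
A: fails — world s has no successor.
B: satisfies the condition.
C: satisfies the condition.
D: satisfies the condition.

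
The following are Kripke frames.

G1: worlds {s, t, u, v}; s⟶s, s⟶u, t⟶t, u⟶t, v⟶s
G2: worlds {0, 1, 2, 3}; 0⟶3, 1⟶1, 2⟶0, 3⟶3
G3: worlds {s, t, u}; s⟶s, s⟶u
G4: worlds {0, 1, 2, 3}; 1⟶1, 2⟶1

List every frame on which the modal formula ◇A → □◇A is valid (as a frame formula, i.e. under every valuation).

This is the axiom for the Euclidean property; its first-order frame correspondent is ∀x ∀y ∀z (Rxy ∧ Rxz → Ryz).
G1: fails — Rsu and Rsu but not Ruu.
G2: fails — R20 and R20 but not R00.
G3: fails — Rsu and Rsu but not Ruu.
G4: satisfies the condition.
Valid on: G4.

G4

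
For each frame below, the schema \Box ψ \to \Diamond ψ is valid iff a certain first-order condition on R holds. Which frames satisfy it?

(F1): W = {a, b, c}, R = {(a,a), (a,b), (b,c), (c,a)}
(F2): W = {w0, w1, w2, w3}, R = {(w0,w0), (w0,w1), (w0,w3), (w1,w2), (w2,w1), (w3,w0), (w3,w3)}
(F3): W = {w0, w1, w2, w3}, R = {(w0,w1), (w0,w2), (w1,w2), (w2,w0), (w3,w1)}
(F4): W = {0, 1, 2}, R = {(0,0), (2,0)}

(F1), (F2), (F3)

The schema corresponds to seriality: \forall x \exists y Rxy.
(F1): satisfies the condition.
(F2): satisfies the condition.
(F3): satisfies the condition.
(F4): fails — world 1 has no successor.
Valid on: (F1), (F2), (F3).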